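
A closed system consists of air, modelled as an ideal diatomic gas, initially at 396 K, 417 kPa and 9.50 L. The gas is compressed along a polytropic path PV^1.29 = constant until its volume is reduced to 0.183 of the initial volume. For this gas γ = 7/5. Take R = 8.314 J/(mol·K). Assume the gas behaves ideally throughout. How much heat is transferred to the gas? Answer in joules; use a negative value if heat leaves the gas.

-2390 J

n = P₁V₁/(RT₁) = 417×9.50/(8.314×396) = 1.20 mol.
Polytropic n=1.29: T₂ = T₁(V₁/V₂)^(n−1) = 396×(5.46)^0.29 = 648 K; P₂ = P₁(V₁/V₂)^n = 3730 kPa.
W = (P₁V₁−P₂V₂)/(n−1) = (417×9.50−3730×1.74)/0.29 = -8690 J.
ΔU = nCvΔT = 1.20×20.8×(648−396) = 6300 J.
Q = ΔU + W = -2390 J.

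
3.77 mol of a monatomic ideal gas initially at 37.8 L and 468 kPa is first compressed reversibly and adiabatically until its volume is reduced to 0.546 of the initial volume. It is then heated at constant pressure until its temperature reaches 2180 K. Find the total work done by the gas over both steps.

T₁ = P₁V₁/(nR) = 468×37.8/(3.77×8.314) = 564 K.
Step 1 — Adiabatic: TV^(γ−1) = const ⇒ T₂ = 564×(1.83)^0.667 = 845 K; PV^γ = const ⇒ P₂ = 1280 kPa.
ΔU = nCvΔT = 3.77×12.5×(845−564) = 13200 J.
Q = 0 for an adiabatic process, so W = −ΔU = -13200 J.
State after step 1: P = 1280 kPa, V = 20.6 L, T = 845 K.
Step 2 — Isobaric: P stays 1280 kPa; V/T = const ⇒ T₂ = 2180 K, V₂ = 53.3 L.
W = PΔV = 1280×(53.3−20.6) kPa·L = 41800 J.
ΔU = nCvΔT = 3.77×12.5×(2180−845) = 62800 J.
Q = ΔU + W = nCpΔT = 105000 J.
Net over both steps: W = 28700 J, Q = 105000 J, ΔU = 76000 J.

28700 J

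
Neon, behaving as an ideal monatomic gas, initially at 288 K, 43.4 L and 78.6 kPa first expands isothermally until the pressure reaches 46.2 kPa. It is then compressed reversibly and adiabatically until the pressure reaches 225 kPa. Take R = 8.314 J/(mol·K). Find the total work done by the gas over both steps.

n = P₁V₁/(RT₁) = 78.6×43.4/(8.314×288) = 1.42 mol.
Step 1 — Isothermal: T stays 288 K; PV = const ⇒ V₂ = 73.8 L, P₂ = 46.2 kPa.
ΔU = 0 (ideal gas, T constant).
W = nRT ln(V₂/V₁) = 1.42×8.314×288×ln(1.70) = 1810 J.
Q = ΔU + W = 1810 J.
State after step 1: P = 46.2 kPa, V = 73.8 L, T = 288 K.
Step 2 — Adiabatic: T₂/T₁ = (P₂/P₁)^((γ−1)/γ) ⇒ T₂ = 288×(4.87)^0.400 = 543 K; V₂ = 28.6 L.
ΔU = nCvΔT = 1.42×12.5×(543−288) = 4520 J.
Q = 0 for an adiabatic process, so W = −ΔU = -4520 J.
Net over both steps: W = -2710 J, Q = 1810 J, ΔU = 4520 J.

-2710 J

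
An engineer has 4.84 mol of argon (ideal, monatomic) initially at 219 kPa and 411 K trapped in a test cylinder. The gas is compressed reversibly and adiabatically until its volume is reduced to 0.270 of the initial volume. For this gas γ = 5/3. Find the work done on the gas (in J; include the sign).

V₁ = nRT₁/P₁ = 4.84×8.314×411/219 = 75.5 L.
Adiabatic: TV^(γ−1) = const ⇒ T₂ = 411×(3.70)^0.667 = 984 K; PV^γ = const ⇒ P₂ = 1940 kPa.
ΔU = nCvΔT = 4.84×12.5×(984−411) = 34600 J.
Q = 0 for an adiabatic process, so W = −ΔU = -34600 J.
Work done on the gas = −W_by = 34600 J.

34600 J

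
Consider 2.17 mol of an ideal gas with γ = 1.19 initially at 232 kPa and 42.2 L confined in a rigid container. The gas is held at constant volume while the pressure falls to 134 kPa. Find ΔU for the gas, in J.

T₁ = P₁V₁/(nR) = 232×42.2/(2.17×8.314) = 543 K.
Isochoric: V stays 42.2 L; P/T = const ⇒ T₂ = 313 K, P₂ = 134 kPa.
For an ideal gas ΔU = nCvΔT with Cv = R/(γ−1) = 43.8 J/(mol·K).
ΔU = 2.17×43.8×(313−543) = -21800 J.

-21800 J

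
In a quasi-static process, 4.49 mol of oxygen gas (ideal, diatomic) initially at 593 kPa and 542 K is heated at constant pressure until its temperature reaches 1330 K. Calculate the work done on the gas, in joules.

V₁ = nRT₁/P₁ = 4.49×8.314×542/593 = 34.1 L.
Isobaric: P stays 593 kPa; V/T = const ⇒ T₂ = 1330 K, V₂ = 83.7 L.
W = PΔV = 593×(83.7−34.1) kPa·L = 29400 J.
Work done on the gas = −W_by = -29400 J.

-29400 J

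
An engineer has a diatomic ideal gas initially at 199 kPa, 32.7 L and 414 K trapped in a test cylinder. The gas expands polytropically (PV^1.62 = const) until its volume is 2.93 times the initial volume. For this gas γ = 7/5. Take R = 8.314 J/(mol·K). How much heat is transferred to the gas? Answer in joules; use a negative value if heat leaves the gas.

-2810 J

n = P₁V₁/(RT₁) = 199×32.7/(8.314×414) = 1.89 mol.
Polytropic n=1.62: T₂ = T₁(V₁/V₂)^(n−1) = 414×(0.341)^0.62 = 213 K; P₂ = P₁(V₁/V₂)^n = 34.9 kPa.
W = (P₁V₁−P₂V₂)/(n−1) = (199×32.7−34.9×95.8)/0.62 = 5110 J.
ΔU = nCvΔT = 1.89×20.8×(213−414) = -7910 J.
Q = ΔU + W = -2810 J.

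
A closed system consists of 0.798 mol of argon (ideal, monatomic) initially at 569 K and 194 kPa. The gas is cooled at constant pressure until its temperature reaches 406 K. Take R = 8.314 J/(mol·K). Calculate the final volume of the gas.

V₁ = nRT₁/P₁ = 0.798×8.314×569/194 = 19.5 L.
Isobaric: P stays 194 kPa; V/T = const ⇒ T₂ = 406 K, V₂ = 13.9 L.

13.9 L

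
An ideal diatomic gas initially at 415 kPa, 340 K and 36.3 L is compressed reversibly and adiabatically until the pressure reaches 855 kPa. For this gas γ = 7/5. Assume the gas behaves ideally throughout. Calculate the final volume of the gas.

Adiabatic: T₂/T₁ = (P₂/P₁)^((γ−1)/γ) ⇒ T₂ = 340×(2.06)^0.286 = 418 K; V₂ = 21.7 L.

21.7 L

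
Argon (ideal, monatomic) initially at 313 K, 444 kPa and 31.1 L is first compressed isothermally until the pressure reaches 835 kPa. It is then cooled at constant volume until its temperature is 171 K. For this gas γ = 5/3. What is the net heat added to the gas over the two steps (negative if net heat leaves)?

n = P₁V₁/(RT₁) = 444×31.1/(8.314×313) = 5.31 mol.
Step 1 — Isothermal: T stays 313 K; PV = const ⇒ V₂ = 16.5 L, P₂ = 835 kPa.
ΔU = 0 (ideal gas, T constant).
W = nRT ln(V₂/V₁) = 5.31×8.314×313×ln(0.532) = -8720 J.
Q = ΔU + W = -8720 J.
State after step 1: P = 835 kPa, V = 16.5 L, T = 313 K.
Step 2 — Isochoric: V stays 16.5 L; P/T = const ⇒ T₂ = 171 K, P₂ = 456 kPa.
W = 0 (no volume change).
ΔU = nCvΔT = 5.31×12.5×(171−313) = -9400 J.
Q = ΔU = -9400 J.
Net over both steps: W = -8720 J, Q = -18100 J, ΔU = -9400 J.

-18100 J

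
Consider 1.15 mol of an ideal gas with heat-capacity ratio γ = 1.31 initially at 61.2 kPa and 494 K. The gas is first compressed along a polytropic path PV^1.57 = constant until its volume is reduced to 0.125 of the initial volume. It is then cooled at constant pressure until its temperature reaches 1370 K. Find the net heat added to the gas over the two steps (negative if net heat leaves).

V₁ = nRT₁/P₁ = 1.15×8.314×494/61.2 = 77.2 L.
Step 1 — Polytropic n=1.57: T₂ = T₁(V₁/V₂)^(n−1) = 494×(8.00)^0.57 = 1620 K; P₂ = P₁(V₁/V₂)^n = 1600 kPa.
W = (P₁V₁−P₂V₂)/(n−1) = (61.2×77.2−1600×9.65)/0.57 = -18800 J.
ΔU = nCvΔT = 1.15×26.8×(1620−494) = 34600 J.
Q = ΔU + W = 15800 J.
State after step 1: P = 1600 kPa, V = 9.65 L, T = 1620 K.
Step 2 — Isobaric: P stays 1600 kPa; V/T = const ⇒ T₂ = 1370 K, V₂ = 8.18 L.
W = PΔV = 1600×(8.18−9.65) kPa·L = -2350 J.
ΔU = nCvΔT = 1.15×26.8×(1370−1620) = -7590 J.
Q = ΔU + W = nCpΔT = -9950 J.
Net over both steps: W = -21200 J, Q = 5840 J, ΔU = 27000 J.

5840 J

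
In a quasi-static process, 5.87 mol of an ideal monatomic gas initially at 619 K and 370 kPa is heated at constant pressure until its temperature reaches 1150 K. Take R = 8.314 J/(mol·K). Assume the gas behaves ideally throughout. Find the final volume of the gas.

V₁ = nRT₁/P₁ = 5.87×8.314×619/370 = 81.6 L.
Isobaric: P stays 370 kPa; V/T = const ⇒ T₂ = 1150 K, V₂ = 152 L.

152 L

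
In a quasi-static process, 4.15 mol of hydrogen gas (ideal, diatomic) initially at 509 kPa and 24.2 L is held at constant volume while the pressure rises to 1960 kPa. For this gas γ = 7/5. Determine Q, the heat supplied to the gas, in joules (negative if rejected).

87800 J

T₁ = P₁V₁/(nR) = 509×24.2/(4.15×8.314) = 357 K.
Isochoric: V stays 24.2 L; P/T = const ⇒ T₂ = 1370 K, P₂ = 1960 kPa.
W = 0 (no volume change).
ΔU = nCvΔT = 4.15×20.8×(1370−357) = 87800 J.
Q = ΔU = 87800 J.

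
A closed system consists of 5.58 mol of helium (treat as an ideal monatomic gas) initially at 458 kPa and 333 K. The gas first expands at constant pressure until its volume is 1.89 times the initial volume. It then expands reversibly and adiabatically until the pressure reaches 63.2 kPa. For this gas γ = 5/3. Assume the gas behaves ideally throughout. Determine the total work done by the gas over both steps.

V₁ = nRT₁/P₁ = 5.58×8.314×333/458 = 33.7 L.
Step 1 — Isobaric: P stays 458 kPa; V/T = const ⇒ T₂ = 629 K, V₂ = 63.8 L.
W = PΔV = 458×(63.8−33.7) kPa·L = 13700 J.
ΔU = nCvΔT = 5.58×12.5×(629−333) = 20600 J.
Q = ΔU + W = nCpΔT = 34400 J.
State after step 1: P = 458 kPa, V = 63.8 L, T = 629 K.
Step 2 — Adiabatic: T₂/T₁ = (P₂/P₁)^((γ−1)/γ) ⇒ T₂ = 629×(0.138)^0.400 = 285 K; V₂ = 209 L.
ΔU = nCvΔT = 5.58×12.5×(285−629) = -24000 J.
Q = 0 for an adiabatic process, so W = −ΔU = 24000 J.
Net over both steps: W = 37700 J, Q = 34400 J, ΔU = -3340 J.

37700 J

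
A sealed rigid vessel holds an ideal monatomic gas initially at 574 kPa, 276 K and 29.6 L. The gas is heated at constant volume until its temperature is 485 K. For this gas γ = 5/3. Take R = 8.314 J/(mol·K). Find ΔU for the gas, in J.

19300 J

n = P₁V₁/(RT₁) = 574×29.6/(8.314×276) = 7.40 mol.
Isochoric: V stays 29.6 L; P/T = const ⇒ T₂ = 485 K, P₂ = 1010 kPa.
For an ideal gas ΔU = nCvΔT with Cv = (3/2)R = 12.5 J/(mol·K).
ΔU = 7.40×12.5×(485−276) = 19300 J.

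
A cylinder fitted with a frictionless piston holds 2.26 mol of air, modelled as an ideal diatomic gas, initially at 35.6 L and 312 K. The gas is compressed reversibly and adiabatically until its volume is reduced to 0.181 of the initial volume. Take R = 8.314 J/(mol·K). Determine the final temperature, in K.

618 K

P₁ = nRT₁/V₁ = 2.26×8.314×312/35.6 = 165 kPa.
Adiabatic: TV^(γ−1) = const ⇒ T₂ = 312×(5.52)^0.400 = 618 K; PV^γ = const ⇒ P₂ = 1800 kPa.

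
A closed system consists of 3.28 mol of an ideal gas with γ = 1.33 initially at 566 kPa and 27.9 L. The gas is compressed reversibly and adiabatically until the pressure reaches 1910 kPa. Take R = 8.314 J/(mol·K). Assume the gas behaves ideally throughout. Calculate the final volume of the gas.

T₁ = P₁V₁/(nR) = 566×27.9/(3.28×8.314) = 579 K.
Adiabatic: T₂/T₁ = (P₂/P₁)^((γ−1)/γ) ⇒ T₂ = 579×(3.37)^0.248 = 783 K; V₂ = 11.2 L.

11.2 L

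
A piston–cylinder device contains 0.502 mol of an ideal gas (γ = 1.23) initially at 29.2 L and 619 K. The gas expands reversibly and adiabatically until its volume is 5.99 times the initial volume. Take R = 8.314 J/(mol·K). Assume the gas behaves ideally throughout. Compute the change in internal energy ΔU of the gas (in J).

P₁ = nRT₁/V₁ = 0.502×8.314×619/29.2 = 88.5 kPa.
Adiabatic: TV^(γ−1) = const ⇒ T₂ = 619×(0.167)^0.230 = 410 K; PV^γ = const ⇒ P₂ = 9.79 kPa.
For an ideal gas ΔU = nCvΔT with Cv = R/(γ−1) = 36.1 J/(mol·K).
ΔU = 0.502×36.1×(410−619) = -3790 J.

-3790 J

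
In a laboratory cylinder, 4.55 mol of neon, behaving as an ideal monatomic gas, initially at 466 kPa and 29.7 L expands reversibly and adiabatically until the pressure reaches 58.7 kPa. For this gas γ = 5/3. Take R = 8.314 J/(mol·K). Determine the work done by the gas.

11700 J

T₁ = P₁V₁/(nR) = 466×29.7/(4.55×8.314) = 366 K.
Adiabatic: T₂/T₁ = (P₂/P₁)^((γ−1)/γ) ⇒ T₂ = 366×(0.126)^0.400 = 160 K; V₂ = 103 L.
ΔU = nCvΔT = 4.55×12.5×(160−366) = -11700 J.
Q = 0 for an adiabatic process, so W = −ΔU = 11700 J.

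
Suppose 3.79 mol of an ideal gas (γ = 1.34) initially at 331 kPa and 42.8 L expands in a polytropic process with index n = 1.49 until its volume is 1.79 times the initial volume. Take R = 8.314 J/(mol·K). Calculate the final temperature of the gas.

338 K

T₁ = P₁V₁/(nR) = 331×42.8/(3.79×8.314) = 450 K.
Polytropic n=1.49: T₂ = T₁(V₁/V₂)^(n−1) = 450×(0.559)^0.49 = 338 K; P₂ = P₁(V₁/V₂)^n = 139 kPa.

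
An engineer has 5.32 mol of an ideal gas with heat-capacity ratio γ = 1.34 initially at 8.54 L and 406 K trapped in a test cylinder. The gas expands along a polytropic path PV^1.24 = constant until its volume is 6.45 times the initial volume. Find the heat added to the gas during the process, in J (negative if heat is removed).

P₁ = nRT₁/V₁ = 5.32×8.314×406/8.54 = 2100 kPa.
Polytropic n=1.24: T₂ = T₁(V₁/V₂)^(n−1) = 406×(0.155)^0.24 = 260 K; P₂ = P₁(V₁/V₂)^n = 208 kPa.
W = (P₁V₁−P₂V₂)/(n−1) = (2100×8.54−208×55.1)/0.24 = 27000 J.
ΔU = nCvΔT = 5.32×24.5×(260−406) = -19100 J.
Q = ΔU + W = 7940 J.

7940 J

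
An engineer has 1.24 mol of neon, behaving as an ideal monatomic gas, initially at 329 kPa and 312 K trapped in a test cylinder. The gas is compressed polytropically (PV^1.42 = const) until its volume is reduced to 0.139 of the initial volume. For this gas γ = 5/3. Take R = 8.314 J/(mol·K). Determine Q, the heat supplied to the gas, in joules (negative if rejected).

V₁ = nRT₁/P₁ = 1.24×8.314×312/329 = 9.78 L.
Polytropic n=1.42: T₂ = T₁(V₁/V₂)^(n−1) = 312×(7.19)^0.42 = 715 K; P₂ = P₁(V₁/V₂)^n = 5420 kPa.
W = (P₁V₁−P₂V₂)/(n−1) = (329×9.78−5420×1.36)/0.42 = -9880 J.
ΔU = nCvΔT = 1.24×12.5×(715−312) = 6230 J.
Q = ΔU + W = -3660 J.

-3660 J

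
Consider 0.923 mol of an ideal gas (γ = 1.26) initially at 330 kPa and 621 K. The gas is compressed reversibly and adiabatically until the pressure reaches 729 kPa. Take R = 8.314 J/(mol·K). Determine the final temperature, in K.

731 K

V₁ = nRT₁/P₁ = 0.923×8.314×621/330 = 14.4 L.
Adiabatic: T₂/T₁ = (P₂/P₁)^((γ−1)/γ) ⇒ T₂ = 621×(2.21)^0.206 = 731 K; V₂ = 7.70 L.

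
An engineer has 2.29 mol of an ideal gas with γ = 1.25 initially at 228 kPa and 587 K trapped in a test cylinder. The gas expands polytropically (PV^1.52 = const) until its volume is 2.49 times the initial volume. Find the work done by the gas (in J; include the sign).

8120 J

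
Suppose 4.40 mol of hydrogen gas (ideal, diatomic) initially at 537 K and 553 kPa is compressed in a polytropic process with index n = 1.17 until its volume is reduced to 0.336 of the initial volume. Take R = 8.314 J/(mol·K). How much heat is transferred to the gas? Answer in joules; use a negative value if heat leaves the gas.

-13500 J

V₁ = nRT₁/P₁ = 4.40×8.314×537/553 = 35.5 L.
Polytropic n=1.17: T₂ = T₁(V₁/V₂)^(n−1) = 537×(2.98)^0.17 = 646 K; P₂ = P₁(V₁/V₂)^n = 1980 kPa.
W = (P₁V₁−P₂V₂)/(n−1) = (553×35.5−1980×11.9)/0.17 = -23500 J.
ΔU = nCvΔT = 4.40×20.8×(646−537) = 10000 J.
Q = ΔU + W = -13500 J.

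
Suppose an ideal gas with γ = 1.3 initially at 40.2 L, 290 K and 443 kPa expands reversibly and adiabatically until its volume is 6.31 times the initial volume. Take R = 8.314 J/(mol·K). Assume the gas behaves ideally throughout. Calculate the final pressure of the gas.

40.4 kPa

Adiabatic: TV^(γ−1) = const ⇒ T₂ = 290×(0.158)^0.300 = 167 K; PV^γ = const ⇒ P₂ = 40.4 kPa.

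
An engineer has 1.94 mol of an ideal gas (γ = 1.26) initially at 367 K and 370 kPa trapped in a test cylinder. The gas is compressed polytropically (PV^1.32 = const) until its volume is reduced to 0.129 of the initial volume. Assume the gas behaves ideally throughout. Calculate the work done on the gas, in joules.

V₁ = nRT₁/P₁ = 1.94×8.314×367/370 = 16.0 L.
Polytropic n=1.32: T₂ = T₁(V₁/V₂)^(n−1) = 367×(7.75)^0.32 = 707 K; P₂ = P₁(V₁/V₂)^n = 5520 kPa.
W = (P₁V₁−P₂V₂)/(n−1) = (370×16.0−5520×2.06)/0.32 = -17100 J.
Work done on the gas = −W_by = 17100 J.

17100 J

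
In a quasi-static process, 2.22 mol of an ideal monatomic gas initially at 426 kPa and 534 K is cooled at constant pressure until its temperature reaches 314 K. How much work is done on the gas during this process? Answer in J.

V₁ = nRT₁/P₁ = 2.22×8.314×534/426 = 23.1 L.
Isobaric: P stays 426 kPa; V/T = const ⇒ T₂ = 314 K, V₂ = 13.6 L.
W = PΔV = 426×(13.6−23.1) kPa·L = -4060 J.
Work done on the gas = −W_by = 4060 J.

4060 J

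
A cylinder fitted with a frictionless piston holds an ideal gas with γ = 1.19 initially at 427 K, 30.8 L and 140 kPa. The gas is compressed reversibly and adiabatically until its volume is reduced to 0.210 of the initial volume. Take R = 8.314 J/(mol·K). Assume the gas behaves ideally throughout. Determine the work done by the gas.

-7830 J

n = P₁V₁/(RT₁) = 140×30.8/(8.314×427) = 1.21 mol.
Adiabatic: TV^(γ−1) = const ⇒ T₂ = 427×(4.76)^0.190 = 574 K; PV^γ = const ⇒ P₂ = 897 kPa.
ΔU = nCvΔT = 1.21×43.8×(574−427) = 7830 J.
Q = 0 for an adiabatic process, so W = −ΔU = -7830 J.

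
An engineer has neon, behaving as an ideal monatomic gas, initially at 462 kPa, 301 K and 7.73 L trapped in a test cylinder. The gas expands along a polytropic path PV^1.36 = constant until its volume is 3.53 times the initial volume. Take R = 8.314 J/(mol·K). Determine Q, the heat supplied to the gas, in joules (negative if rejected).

1670 J

n = P₁V₁/(RT₁) = 462×7.73/(8.314×301) = 1.43 mol.
Polytropic n=1.36: T₂ = T₁(V₁/V₂)^(n−1) = 301×(0.283)^0.36 = 191 K; P₂ = P₁(V₁/V₂)^n = 83.1 kPa.
W = (P₁V₁−P₂V₂)/(n−1) = (462×7.73−83.1×27.3)/0.36 = 3620 J.
ΔU = nCvΔT = 1.43×12.5×(191−301) = -1960 J.
Q = ΔU + W = 1670 J.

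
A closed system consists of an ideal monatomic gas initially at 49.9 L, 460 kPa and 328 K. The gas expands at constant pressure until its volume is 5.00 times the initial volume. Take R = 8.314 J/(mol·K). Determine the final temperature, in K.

1640 K

Isobaric: P stays 460 kPa; V/T = const ⇒ T₂ = 1640 K, V₂ = 250 L.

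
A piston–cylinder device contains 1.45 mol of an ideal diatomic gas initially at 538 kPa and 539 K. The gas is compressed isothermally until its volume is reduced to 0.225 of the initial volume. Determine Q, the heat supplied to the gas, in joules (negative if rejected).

V₁ = nRT₁/P₁ = 1.45×8.314×539/538 = 12.1 L.
Isothermal: T stays 539 K; PV = const ⇒ V₂ = 2.72 L, P₂ = 2390 kPa.
ΔU = 0 (ideal gas, T constant).
W = nRT ln(V₂/V₁) = 1.45×8.314×539×ln(0.225) = -9690 J.
Q = ΔU + W = -9690 J.

-9690 J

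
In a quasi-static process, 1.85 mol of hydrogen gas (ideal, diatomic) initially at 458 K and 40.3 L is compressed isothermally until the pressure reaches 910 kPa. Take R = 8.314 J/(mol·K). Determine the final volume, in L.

7.74 L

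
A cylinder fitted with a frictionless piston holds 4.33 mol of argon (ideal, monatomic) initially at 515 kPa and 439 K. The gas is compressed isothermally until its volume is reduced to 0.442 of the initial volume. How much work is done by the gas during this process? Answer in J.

-12900 J

V₁ = nRT₁/P₁ = 4.33×8.314×439/515 = 30.7 L.
Isothermal: T stays 439 K; PV = const ⇒ V₂ = 13.6 L, P₂ = 1170 kPa.
W = nRT ln(V₂/V₁) = 4.33×8.314×439×ln(0.442) = -12900 J.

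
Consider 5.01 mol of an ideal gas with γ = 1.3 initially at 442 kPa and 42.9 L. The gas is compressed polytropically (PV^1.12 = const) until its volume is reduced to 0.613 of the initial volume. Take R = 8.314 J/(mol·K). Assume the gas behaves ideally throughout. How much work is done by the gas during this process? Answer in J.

-9560 J

T₁ = P₁V₁/(nR) = 442×42.9/(5.01×8.314) = 455 K.
Polytropic n=1.12: T₂ = T₁(V₁/V₂)^(n−1) = 455×(1.63)^0.12 = 483 K; P₂ = P₁(V₁/V₂)^n = 765 kPa.
W = (P₁V₁−P₂V₂)/(n−1) = (442×42.9−765×26.3)/0.12 = -9560 J.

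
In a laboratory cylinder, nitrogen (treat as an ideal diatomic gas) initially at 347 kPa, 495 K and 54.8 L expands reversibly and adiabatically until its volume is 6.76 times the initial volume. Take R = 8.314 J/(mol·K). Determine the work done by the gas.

25400 J

n = P₁V₁/(RT₁) = 347×54.8/(8.314×495) = 4.62 mol.
Adiabatic: TV^(γ−1) = const ⇒ T₂ = 495×(0.148)^0.400 = 230 K; PV^γ = const ⇒ P₂ = 23.9 kPa.
ΔU = nCvΔT = 4.62×20.8×(230−495) = -25400 J.
Q = 0 for an adiabatic process, so W = −ΔU = 25400 J.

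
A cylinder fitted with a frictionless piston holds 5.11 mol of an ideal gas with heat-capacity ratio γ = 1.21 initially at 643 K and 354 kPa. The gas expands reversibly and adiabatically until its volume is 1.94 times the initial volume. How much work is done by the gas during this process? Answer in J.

16900 J

V₁ = nRT₁/P₁ = 5.11×8.314×643/354 = 77.2 L.
Adiabatic: TV^(γ−1) = const ⇒ T₂ = 643×(0.515)^0.210 = 559 K; PV^γ = const ⇒ P₂ = 159 kPa.
ΔU = nCvΔT = 5.11×39.6×(559−643) = -16900 J.
Q = 0 for an adiabatic process, so W = −ΔU = 16900 J.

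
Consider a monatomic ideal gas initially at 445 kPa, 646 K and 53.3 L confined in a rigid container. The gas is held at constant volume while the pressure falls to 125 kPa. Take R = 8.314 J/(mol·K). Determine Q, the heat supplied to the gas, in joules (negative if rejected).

-25600 J

n = P₁V₁/(RT₁) = 445×53.3/(8.314×646) = 4.42 mol.
Isochoric: V stays 53.3 L; P/T = const ⇒ T₂ = 181 K, P₂ = 125 kPa.
W = 0 (no volume change).
ΔU = nCvΔT = 4.42×12.5×(181−646) = -25600 J.
Q = ΔU = -25600 J.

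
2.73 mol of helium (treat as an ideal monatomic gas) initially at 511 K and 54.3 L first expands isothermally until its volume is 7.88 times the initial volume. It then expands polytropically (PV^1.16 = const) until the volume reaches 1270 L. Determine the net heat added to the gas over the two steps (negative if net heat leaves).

32700 J

P₁ = nRT₁/V₁ = 2.73×8.314×511/54.3 = 214 kPa.
Step 1 — Isothermal: T stays 511 K; PV = const ⇒ V₂ = 428 L, P₂ = 27.1 kPa.
ΔU = 0 (ideal gas, T constant).
W = nRT ln(V₂/V₁) = 2.73×8.314×511×ln(7.88) = 23900 J.
Q = ΔU + W = 23900 J.
State after step 1: P = 27.1 kPa, V = 428 L, T = 511 K.
Step 2 — Polytropic n=1.16: T₂ = T₁(V₁/V₂)^(n−1) = 511×(0.337)^0.16 = 429 K; P₂ = P₁(V₁/V₂)^n = 7.67 kPa.
W = (P₁V₁−P₂V₂)/(n−1) = (27.1×428−7.67×1270)/0.16 = 11600 J.
ΔU = nCvΔT = 2.73×12.5×(429−511) = -2780 J.
Q = ΔU + W = 8800 J.
Net over both steps: W = 35500 J, Q = 32700 J, ΔU = -2780 J.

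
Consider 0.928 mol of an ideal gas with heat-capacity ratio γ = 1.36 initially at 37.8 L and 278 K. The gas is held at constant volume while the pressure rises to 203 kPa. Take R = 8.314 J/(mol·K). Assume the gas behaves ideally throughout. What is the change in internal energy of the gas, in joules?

15400 J

P₁ = nRT₁/V₁ = 0.928×8.314×278/37.8 = 56.7 kPa.
Isochoric: V stays 37.8 L; P/T = const ⇒ T₂ = 995 K, P₂ = 203 kPa.
For an ideal gas ΔU = nCvΔT with Cv = R/(γ−1) = 23.1 J/(mol·K).
ΔU = 0.928×23.1×(995−278) = 15400 J.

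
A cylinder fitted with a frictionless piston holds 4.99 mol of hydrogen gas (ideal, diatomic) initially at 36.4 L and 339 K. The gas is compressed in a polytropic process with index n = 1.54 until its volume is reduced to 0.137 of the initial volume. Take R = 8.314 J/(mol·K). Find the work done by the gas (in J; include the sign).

-50100 J

P₁ = nRT₁/V₁ = 4.99×8.314×339/36.4 = 386 kPa.
Polytropic n=1.54: T₂ = T₁(V₁/V₂)^(n−1) = 339×(7.30)^0.54 = 992 K; P₂ = P₁(V₁/V₂)^n = 8250 kPa.
W = (P₁V₁−P₂V₂)/(n−1) = (386×36.4−8250×4.99)/0.54 = -50100 J.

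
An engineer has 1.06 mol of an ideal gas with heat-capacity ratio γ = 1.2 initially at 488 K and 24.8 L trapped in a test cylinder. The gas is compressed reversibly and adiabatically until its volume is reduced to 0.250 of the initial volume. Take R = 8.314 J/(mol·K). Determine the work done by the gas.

P₁ = nRT₁/V₁ = 1.06×8.314×488/24.8 = 173 kPa.
Adiabatic: TV^(γ−1) = const ⇒ T₂ = 488×(4.00)^0.200 = 644 K; PV^γ = const ⇒ P₂ = 915 kPa.
ΔU = nCvΔT = 1.06×41.6×(644−488) = 6870 J.
Q = 0 for an adiabatic process, so W = −ΔU = -6870 J.

-6870 J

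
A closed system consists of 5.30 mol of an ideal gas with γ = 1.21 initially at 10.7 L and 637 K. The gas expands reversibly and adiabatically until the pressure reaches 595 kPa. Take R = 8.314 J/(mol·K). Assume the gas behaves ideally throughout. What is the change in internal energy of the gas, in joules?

-30300 J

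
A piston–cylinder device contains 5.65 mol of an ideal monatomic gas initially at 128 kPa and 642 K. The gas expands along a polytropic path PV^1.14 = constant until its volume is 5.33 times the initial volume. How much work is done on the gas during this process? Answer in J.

V₁ = nRT₁/P₁ = 5.65×8.314×642/128 = 236 L.
Polytropic n=1.14: T₂ = T₁(V₁/V₂)^(n−1) = 642×(0.188)^0.14 = 508 K; P₂ = P₁(V₁/V₂)^n = 19.0 kPa.
W = (P₁V₁−P₂V₂)/(n−1) = (128×236−19.0×1260)/0.14 = 45000 J.
Work done on the gas = −W_by = -45000 J.

-45000 J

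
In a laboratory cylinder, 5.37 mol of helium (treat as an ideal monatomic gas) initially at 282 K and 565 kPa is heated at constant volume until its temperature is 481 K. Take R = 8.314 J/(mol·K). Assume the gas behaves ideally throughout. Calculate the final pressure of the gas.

964 kPa

V₁ = nRT₁/P₁ = 5.37×8.314×282/565 = 22.3 L.
Isochoric: V stays 22.3 L; P/T = const ⇒ T₂ = 481 K, P₂ = 964 kPa.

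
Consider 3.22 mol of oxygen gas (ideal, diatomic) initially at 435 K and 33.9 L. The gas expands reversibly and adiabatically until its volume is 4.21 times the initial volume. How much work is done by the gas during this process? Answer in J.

P₁ = nRT₁/V₁ = 3.22×8.314×435/33.9 = 344 kPa.
Adiabatic: TV^(γ−1) = const ⇒ T₂ = 435×(0.238)^0.400 = 245 K; PV^γ = const ⇒ P₂ = 45.9 kPa.
ΔU = nCvΔT = 3.22×20.8×(245−435) = -12700 J.
Q = 0 for an adiabatic process, so W = −ΔU = 12700 J.

12700 J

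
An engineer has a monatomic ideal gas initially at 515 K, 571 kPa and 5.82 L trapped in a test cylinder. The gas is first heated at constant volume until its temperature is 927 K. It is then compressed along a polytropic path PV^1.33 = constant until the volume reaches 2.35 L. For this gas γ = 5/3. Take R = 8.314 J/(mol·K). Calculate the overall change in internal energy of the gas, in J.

7120 J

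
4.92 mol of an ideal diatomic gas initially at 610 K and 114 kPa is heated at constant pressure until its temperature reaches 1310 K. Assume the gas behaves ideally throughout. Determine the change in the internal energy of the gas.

V₁ = nRT₁/P₁ = 4.92×8.314×610/114 = 219 L.
Isobaric: P stays 114 kPa; V/T = const ⇒ T₂ = 1310 K, V₂ = 470 L.
For an ideal gas ΔU = nCvΔT with Cv = (5/2)R = 20.8 J/(mol·K).
ΔU = 4.92×20.8×(1310−610) = 71600 J.

71600 J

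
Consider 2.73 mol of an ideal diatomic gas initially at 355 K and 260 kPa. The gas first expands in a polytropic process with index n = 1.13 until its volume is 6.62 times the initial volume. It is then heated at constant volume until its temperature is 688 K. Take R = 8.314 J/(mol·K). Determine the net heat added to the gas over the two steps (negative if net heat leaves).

V₁ = nRT₁/P₁ = 2.73×8.314×355/260 = 31.0 L.
Step 1 — Polytropic n=1.13: T₂ = T₁(V₁/V₂)^(n−1) = 355×(0.151)^0.13 = 278 K; P₂ = P₁(V₁/V₂)^n = 30.7 kPa.
W = (P₁V₁−P₂V₂)/(n−1) = (260×31.0−30.7×205)/0.13 = 13500 J.
ΔU = nCvΔT = 2.73×20.8×(278−355) = -4390 J.
Q = ΔU + W = 9110 J.
State after step 1: P = 30.7 kPa, V = 205 L, T = 278 K.
Step 2 — Isochoric: V stays 205 L; P/T = const ⇒ T₂ = 688 K, P₂ = 76.1 kPa.
W = 0 (no volume change).
ΔU = nCvΔT = 2.73×20.8×(688−278) = 23300 J.
Q = ΔU = 23300 J.
Net over both steps: W = 13500 J, Q = 32400 J, ΔU = 18900 J.

32400 J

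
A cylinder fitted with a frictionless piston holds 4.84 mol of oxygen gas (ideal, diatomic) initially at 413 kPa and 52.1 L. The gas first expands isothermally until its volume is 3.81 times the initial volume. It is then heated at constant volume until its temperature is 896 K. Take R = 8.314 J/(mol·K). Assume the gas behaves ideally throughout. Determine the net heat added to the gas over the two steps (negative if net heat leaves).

T₁ = P₁V₁/(nR) = 413×52.1/(4.84×8.314) = 535 K.
Step 1 — Isothermal: T stays 535 K; PV = const ⇒ V₂ = 199 L, P₂ = 108 kPa.
ΔU = 0 (ideal gas, T constant).
W = nRT ln(V₂/V₁) = 4.84×8.314×535×ln(3.81) = 28800 J.
Q = ΔU + W = 28800 J.
State after step 1: P = 108 kPa, V = 199 L, T = 535 K.
Step 2 — Isochoric: V stays 199 L; P/T = const ⇒ T₂ = 896 K, P₂ = 182 kPa.
W = 0 (no volume change).
ΔU = nCvΔT = 4.84×20.8×(896−535) = 36300 J.
Q = ΔU = 36300 J.
Net over both steps: W = 28800 J, Q = 65100 J, ΔU = 36300 J.

65100 J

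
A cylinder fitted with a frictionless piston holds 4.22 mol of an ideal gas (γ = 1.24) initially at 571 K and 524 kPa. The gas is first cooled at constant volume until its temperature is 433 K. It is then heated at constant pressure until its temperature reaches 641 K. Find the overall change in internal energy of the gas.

V₁ = nRT₁/P₁ = 4.22×8.314×571/524 = 38.2 L.
Step 1 — Isochoric: V stays 38.2 L; P/T = const ⇒ T₂ = 433 K, P₂ = 397 kPa.
W = 0 (no volume change).
ΔU = nCvΔT = 4.22×34.6×(433−571) = -20200 J.
Q = ΔU = -20200 J.
State after step 1: P = 397 kPa, V = 38.2 L, T = 433 K.
Step 2 — Isobaric: P stays 397 kPa; V/T = const ⇒ T₂ = 641 K, V₂ = 56.6 L.
W = PΔV = 397×(56.6−38.2) kPa·L = 7300 J.
ΔU = nCvΔT = 4.22×34.6×(641−433) = 30400 J.
Q = ΔU + W = nCpΔT = 37700 J.
Net over both steps: W = 7300 J, Q = 17500 J, ΔU = 10200 J.

10200 J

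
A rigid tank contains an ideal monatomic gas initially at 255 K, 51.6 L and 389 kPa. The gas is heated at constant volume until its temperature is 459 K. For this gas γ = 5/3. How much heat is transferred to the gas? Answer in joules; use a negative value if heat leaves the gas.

24100 J

n = P₁V₁/(RT₁) = 389×51.6/(8.314×255) = 9.47 mol.
Isochoric: V stays 51.6 L; P/T = const ⇒ T₂ = 459 K, P₂ = 700 kPa.
W = 0 (no volume change).
ΔU = nCvΔT = 9.47×12.5×(459−255) = 24100 J.
Q = ΔU = 24100 J.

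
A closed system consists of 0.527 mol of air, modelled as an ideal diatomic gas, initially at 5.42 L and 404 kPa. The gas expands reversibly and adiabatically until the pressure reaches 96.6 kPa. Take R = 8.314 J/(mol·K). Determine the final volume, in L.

T₁ = P₁V₁/(nR) = 404×5.42/(0.527×8.314) = 500 K.
Adiabatic: T₂/T₁ = (P₂/P₁)^((γ−1)/γ) ⇒ T₂ = 500×(0.239)^0.286 = 332 K; V₂ = 15.1 L.

15.1 L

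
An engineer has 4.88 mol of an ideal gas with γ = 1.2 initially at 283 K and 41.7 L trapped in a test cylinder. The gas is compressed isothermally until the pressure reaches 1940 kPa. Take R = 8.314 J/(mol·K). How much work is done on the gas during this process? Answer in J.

22400 J

P₁ = nRT₁/V₁ = 4.88×8.314×283/41.7 = 275 kPa.
Isothermal: T stays 283 K; PV = const ⇒ V₂ = 5.92 L, P₂ = 1940 kPa.
W = nRT ln(V₂/V₁) = 4.88×8.314×283×ln(0.142) = -22400 J.
Work done on the gas = −W_by = 22400 J.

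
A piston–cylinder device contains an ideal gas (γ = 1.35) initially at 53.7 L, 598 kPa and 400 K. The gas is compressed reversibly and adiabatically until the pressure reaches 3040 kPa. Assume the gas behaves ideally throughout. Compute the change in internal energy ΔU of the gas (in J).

n = P₁V₁/(RT₁) = 598×53.7/(8.314×400) = 9.66 mol.
Adiabatic: T₂/T₁ = (P₂/P₁)^((γ−1)/γ) ⇒ T₂ = 400×(5.08)^0.259 = 610 K; V₂ = 16.1 L.
For an ideal gas ΔU = nCvΔT with Cv = R/(γ−1) = 23.8 J/(mol·K).
ΔU = 9.66×23.8×(610−400) = 48100 J.

48100 J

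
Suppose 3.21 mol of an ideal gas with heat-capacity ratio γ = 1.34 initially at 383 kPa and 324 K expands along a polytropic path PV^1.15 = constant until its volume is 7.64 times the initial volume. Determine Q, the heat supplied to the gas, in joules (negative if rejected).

V₁ = nRT₁/P₁ = 3.21×8.314×324/383 = 22.6 L.
Polytropic n=1.15: T₂ = T₁(V₁/V₂)^(n−1) = 324×(0.131)^0.15 = 239 K; P₂ = P₁(V₁/V₂)^n = 37.0 kPa.
W = (P₁V₁−P₂V₂)/(n−1) = (383×22.6−37.0×172)/0.15 = 15200 J.
ΔU = nCvΔT = 3.21×24.5×(239−324) = -6690 J.
Q = ΔU + W = 8470 J.

8470 J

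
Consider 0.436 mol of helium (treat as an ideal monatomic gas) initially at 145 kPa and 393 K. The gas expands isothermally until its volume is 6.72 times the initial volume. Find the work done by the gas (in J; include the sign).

2710 J

V₁ = nRT₁/P₁ = 0.436×8.314×393/145 = 9.82 L.
Isothermal: T stays 393 K; PV = const ⇒ V₂ = 66.0 L, P₂ = 21.6 kPa.
W = nRT ln(V₂/V₁) = 0.436×8.314×393×ln(6.72) = 2710 J.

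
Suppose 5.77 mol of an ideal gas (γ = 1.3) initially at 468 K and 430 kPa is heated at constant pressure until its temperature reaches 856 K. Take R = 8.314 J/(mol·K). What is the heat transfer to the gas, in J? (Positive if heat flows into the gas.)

V₁ = nRT₁/P₁ = 5.77×8.314×468/430 = 52.2 L.
Isobaric: P stays 430 kPa; V/T = const ⇒ T₂ = 856 K, V₂ = 95.5 L.
W = PΔV = 430×(95.5−52.2) kPa·L = 18600 J.
ΔU = nCvΔT = 5.77×27.7×(856−468) = 62000 J.
Q = ΔU + W = nCpΔT = 80700 J.

80700 J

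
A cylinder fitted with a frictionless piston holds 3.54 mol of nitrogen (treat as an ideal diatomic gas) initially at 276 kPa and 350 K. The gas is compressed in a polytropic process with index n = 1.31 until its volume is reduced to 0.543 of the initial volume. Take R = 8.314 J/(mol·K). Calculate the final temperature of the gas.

423 K

V₁ = nRT₁/P₁ = 3.54×8.314×350/276 = 37.3 L.
Polytropic n=1.31: T₂ = T₁(V₁/V₂)^(n−1) = 350×(1.84)^0.31 = 423 K; P₂ = P₁(V₁/V₂)^n = 614 kPa.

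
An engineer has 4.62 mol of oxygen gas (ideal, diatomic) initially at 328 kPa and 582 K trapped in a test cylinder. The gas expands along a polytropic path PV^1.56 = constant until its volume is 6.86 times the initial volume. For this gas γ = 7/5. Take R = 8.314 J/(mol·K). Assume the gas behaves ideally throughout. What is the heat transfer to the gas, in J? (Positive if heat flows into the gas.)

V₁ = nRT₁/P₁ = 4.62×8.314×582/328 = 68.2 L.
Polytropic n=1.56: T₂ = T₁(V₁/V₂)^(n−1) = 582×(0.146)^0.56 = 198 K; P₂ = P₁(V₁/V₂)^n = 16.3 kPa.
W = (P₁V₁−P₂V₂)/(n−1) = (328×68.2−16.3×468)/0.56 = 26300 J.
ΔU = nCvΔT = 4.62×20.8×(198−582) = -36900 J.
Q = ΔU + W = -10500 J.

-10500 J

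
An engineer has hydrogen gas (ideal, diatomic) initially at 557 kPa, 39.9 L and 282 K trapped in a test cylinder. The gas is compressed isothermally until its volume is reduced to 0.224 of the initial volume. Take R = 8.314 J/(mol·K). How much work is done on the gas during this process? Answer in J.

n = P₁V₁/(RT₁) = 557×39.9/(8.314×282) = 9.48 mol.
Isothermal: T stays 282 K; PV = const ⇒ V₂ = 8.94 L, P₂ = 2490 kPa.
W = nRT ln(V₂/V₁) = 9.48×8.314×282×ln(0.224) = -33200 J.
Work done on the gas = −W_by = 33200 J.

33200 J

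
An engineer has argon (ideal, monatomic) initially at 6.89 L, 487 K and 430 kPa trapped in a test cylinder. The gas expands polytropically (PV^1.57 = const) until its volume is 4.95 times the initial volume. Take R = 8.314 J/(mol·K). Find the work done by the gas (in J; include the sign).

n = P₁V₁/(RT₁) = 430×6.89/(8.314×487) = 0.732 mol.
Polytropic n=1.57: T₂ = T₁(V₁/V₂)^(n−1) = 487×(0.202)^0.57 = 196 K; P₂ = P₁(V₁/V₂)^n = 34.9 kPa.
W = (P₁V₁−P₂V₂)/(n−1) = (430×6.89−34.9×34.1)/0.57 = 3110 J.

3110 J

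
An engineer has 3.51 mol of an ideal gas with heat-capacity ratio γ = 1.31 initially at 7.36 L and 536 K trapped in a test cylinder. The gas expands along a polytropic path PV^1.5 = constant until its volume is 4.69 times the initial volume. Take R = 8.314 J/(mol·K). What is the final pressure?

209 kPa

P₁ = nRT₁/V₁ = 3.51×8.314×536/7.36 = 2130 kPa.
Polytropic n=1.5: T₂ = T₁(V₁/V₂)^(n−1) = 536×(0.213)^0.50 = 248 K; P₂ = P₁(V₁/V₂)^n = 209 kPa.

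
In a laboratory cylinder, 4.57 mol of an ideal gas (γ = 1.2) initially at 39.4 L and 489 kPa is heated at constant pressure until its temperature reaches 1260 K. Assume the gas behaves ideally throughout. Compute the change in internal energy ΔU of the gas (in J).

143000 J

T₁ = P₁V₁/(nR) = 489×39.4/(4.57×8.314) = 507 K.
Isobaric: P stays 489 kPa; V/T = const ⇒ T₂ = 1260 K, V₂ = 97.9 L.
For an ideal gas ΔU = nCvΔT with Cv = R/(γ−1) = 41.6 J/(mol·K).
ΔU = 4.57×41.6×(1260−507) = 143000 J.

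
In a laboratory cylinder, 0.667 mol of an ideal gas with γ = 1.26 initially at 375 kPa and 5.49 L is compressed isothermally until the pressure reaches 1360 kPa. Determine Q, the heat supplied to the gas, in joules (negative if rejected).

-2650 J

T₁ = P₁V₁/(nR) = 375×5.49/(0.667×8.314) = 371 K.
Isothermal: T stays 371 K; PV = const ⇒ V₂ = 1.51 L, P₂ = 1360 kPa.
ΔU = 0 (ideal gas, T constant).
W = nRT ln(V₂/V₁) = 0.667×8.314×371×ln(0.276) = -2650 J.
Q = ΔU + W = -2650 J.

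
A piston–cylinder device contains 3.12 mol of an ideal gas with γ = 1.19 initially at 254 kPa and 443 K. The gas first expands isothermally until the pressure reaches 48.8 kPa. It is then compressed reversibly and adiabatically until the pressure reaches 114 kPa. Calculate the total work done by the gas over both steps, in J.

V₁ = nRT₁/P₁ = 3.12×8.314×443/254 = 45.2 L.
Step 1 — Isothermal: T stays 443 K; PV = const ⇒ V₂ = 235 L, P₂ = 48.8 kPa.
ΔU = 0 (ideal gas, T constant).
W = nRT ln(V₂/V₁) = 3.12×8.314×443×ln(5.20) = 19000 J.
Q = ΔU + W = 19000 J.
State after step 1: P = 48.8 kPa, V = 235 L, T = 443 K.
Step 2 — Adiabatic: T₂/T₁ = (P₂/P₁)^((γ−1)/γ) ⇒ T₂ = 443×(2.34)^0.160 = 507 K; V₂ = 115 L.
ΔU = nCvΔT = 3.12×43.8×(507−443) = 8770 J.
Q = 0 for an adiabatic process, so W = −ΔU = -8770 J.
Net over both steps: W = 10200 J, Q = 19000 J, ΔU = 8770 J.

10200 J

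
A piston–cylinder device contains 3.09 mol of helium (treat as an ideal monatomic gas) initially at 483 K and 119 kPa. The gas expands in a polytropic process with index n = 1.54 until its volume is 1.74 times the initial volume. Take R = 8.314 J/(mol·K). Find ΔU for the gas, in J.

V₁ = nRT₁/P₁ = 3.09×8.314×483/119 = 104 L.
Polytropic n=1.54: T₂ = T₁(V₁/V₂)^(n−1) = 483×(0.575)^0.54 = 358 K; P₂ = P₁(V₁/V₂)^n = 50.7 kPa.
For an ideal gas ΔU = nCvΔT with Cv = (3/2)R = 12.5 J/(mol·K).
ΔU = 3.09×12.5×(358−483) = -4810 J.

-4810 J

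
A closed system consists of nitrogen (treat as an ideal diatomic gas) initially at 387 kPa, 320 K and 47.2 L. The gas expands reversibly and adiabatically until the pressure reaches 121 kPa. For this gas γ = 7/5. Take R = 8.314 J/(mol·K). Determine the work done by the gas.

12900 J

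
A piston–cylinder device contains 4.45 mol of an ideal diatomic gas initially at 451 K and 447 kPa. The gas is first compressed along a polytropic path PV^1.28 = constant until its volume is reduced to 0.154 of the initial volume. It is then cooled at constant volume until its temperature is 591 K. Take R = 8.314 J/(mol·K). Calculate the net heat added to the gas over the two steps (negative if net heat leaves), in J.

-28100 J

V₁ = nRT₁/P₁ = 4.45×8.314×451/447 = 37.3 L.
Step 1 — Polytropic n=1.28: T₂ = T₁(V₁/V₂)^(n−1) = 451×(6.49)^0.28 = 762 K; P₂ = P₁(V₁/V₂)^n = 4900 kPa.
W = (P₁V₁−P₂V₂)/(n−1) = (447×37.3−4900×5.75)/0.28 = -41000 J.
ΔU = nCvΔT = 4.45×20.8×(762−451) = 28700 J.
Q = ΔU + W = -12300 J.
State after step 1: P = 4900 kPa, V = 5.75 L, T = 762 K.
Step 2 — Isochoric: V stays 5.75 L; P/T = const ⇒ T₂ = 591 K, P₂ = 3800 kPa.
W = 0 (no volume change).
ΔU = nCvΔT = 4.45×20.8×(591−762) = -15800 J.
Q = ΔU = -15800 J.
Net over both steps: W = -41000 J, Q = -28100 J, ΔU = 12900 J.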